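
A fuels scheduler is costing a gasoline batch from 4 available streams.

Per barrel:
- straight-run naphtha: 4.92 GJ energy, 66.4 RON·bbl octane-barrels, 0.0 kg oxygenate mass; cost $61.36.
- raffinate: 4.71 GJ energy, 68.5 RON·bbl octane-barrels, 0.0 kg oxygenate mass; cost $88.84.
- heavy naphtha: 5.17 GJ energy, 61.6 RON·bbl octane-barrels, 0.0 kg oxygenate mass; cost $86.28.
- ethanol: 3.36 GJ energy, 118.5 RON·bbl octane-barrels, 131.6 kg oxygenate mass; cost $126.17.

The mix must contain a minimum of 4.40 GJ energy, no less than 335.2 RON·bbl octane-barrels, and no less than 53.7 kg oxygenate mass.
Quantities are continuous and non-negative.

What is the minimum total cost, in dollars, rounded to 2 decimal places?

$316.56

This is a linear program. Let x1 = barrels of straight-run naphtha, x2 = barrels of raffinate, x3 = barrels of heavy naphtha, x4 = barrels of ethanol.
Minimise 61.36x1 + 88.84x2 + 86.28x3 + 126.17x4 subject to:
  4.92x1 + 4.71x2 + 5.17x3 + 3.36x4 ≥ 4.4   (energy)
  66.4x1 + 68.5x2 + 61.6x3 + 118.5x4 ≥ 335.2   (octane-barrels)
  131.6x4 ≥ 53.7   (oxygenate mass)
  x1, x2, x3, x4 ≥ 0.
The minimum-cost mix takes nothing from raffinate, heavy naphtha — only straight-run naphtha, ethanol. Binding constraints: octane-barrels and oxygenate mass.
Solving gives x1 = 4.32, x4 = 0.40805.
Cost = 61.36·4.32 + 126.17·0.40805 = 316.5589.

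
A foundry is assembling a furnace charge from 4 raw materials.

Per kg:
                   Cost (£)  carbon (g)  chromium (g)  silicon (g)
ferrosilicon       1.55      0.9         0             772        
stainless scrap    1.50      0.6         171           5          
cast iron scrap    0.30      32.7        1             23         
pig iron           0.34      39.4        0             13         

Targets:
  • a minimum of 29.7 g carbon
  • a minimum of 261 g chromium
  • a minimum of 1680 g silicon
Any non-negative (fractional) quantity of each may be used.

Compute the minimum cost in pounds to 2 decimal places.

£5.85

Treat it as an LP. Let x1 = kg of ferrosilicon, x2 = kg of stainless scrap, x3 = kg of cast iron scrap, x4 = kg of pig iron.
min 1.55x1 + 1.5x2 + 0.3x3 + 0.34x4 s.t.:
  0.9x1 + 0.6x2 + 32.7x3 + 39.4x4 ≥ 29.7   (carbon)
  171x2 + 1x3 ≥ 261   (chromium)
  772x1 + 5x2 + 23x3 + 13x4 ≥ 1680   (silicon)
  x1, x2, x3, x4 ≥ 0.
At the optimum only ferrosilicon, stainless scrap, cast iron scrap are positive (pig iron = 0). The carbon, chromium, silicon requirements are met with equality.
Solving gives x1 = 2.142, x2 = 1.522, x3 = 0.8214.
Total cost: 1.55·2.142 + 1.5·1.522 + 0.3·0.8214 = 5.8495.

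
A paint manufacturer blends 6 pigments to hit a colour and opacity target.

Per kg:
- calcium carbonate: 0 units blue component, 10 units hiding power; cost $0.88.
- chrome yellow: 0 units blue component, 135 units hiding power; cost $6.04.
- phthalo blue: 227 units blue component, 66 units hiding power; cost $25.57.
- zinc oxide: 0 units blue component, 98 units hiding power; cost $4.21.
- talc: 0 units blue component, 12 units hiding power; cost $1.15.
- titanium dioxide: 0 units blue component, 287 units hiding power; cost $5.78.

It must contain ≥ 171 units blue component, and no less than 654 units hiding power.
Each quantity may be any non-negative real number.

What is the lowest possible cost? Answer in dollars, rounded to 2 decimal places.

$31.43

This is a linear program. Let x1 = kg of calcium carbonate, x2 = kg of chrome yellow, x3 = kg of phthalo blue, x4 = kg of zinc oxide, x5 = kg of talc, x6 = kg of titanium dioxide.
Minimize 0.88x1 + 6.04x2 + 25.57x3 + 4.21x4 + 1.15x5 + 5.78x6 subject to:
  227x3 ≥ 171   (blue component)
  10x1 + 135x2 + 66x3 + 98x4 + 12x5 + 287x6 ≥ 654   (hiding power)
  x1, x2, x3, x4, x5, x6 ≥ 0.
The minimum-cost mix takes nothing from calcium carbonate, chrome yellow, zinc oxide, talc — only phthalo blue, titanium dioxide. Binding constraints: blue component and hiding power.
Solving gives x3 = 0.7533, x6 = 2.106.
Total cost: 25.57·0.7533 + 5.78·2.106 = 31.4346.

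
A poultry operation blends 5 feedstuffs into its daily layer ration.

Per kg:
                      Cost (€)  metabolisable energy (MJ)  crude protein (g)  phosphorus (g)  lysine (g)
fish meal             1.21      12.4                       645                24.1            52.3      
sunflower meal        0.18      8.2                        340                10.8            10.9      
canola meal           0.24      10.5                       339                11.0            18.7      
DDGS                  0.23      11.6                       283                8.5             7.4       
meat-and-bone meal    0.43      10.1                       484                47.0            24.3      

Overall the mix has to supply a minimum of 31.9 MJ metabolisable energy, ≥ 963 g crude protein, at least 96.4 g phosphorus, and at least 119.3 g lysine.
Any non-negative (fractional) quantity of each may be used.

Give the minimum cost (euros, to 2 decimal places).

Treat it as an LP. Let x1 = kg of fish meal, x2 = kg of sunflower meal, x3 = kg of canola meal, x4 = kg of DDGS, x5 = kg of meat-and-bone meal.
Minimize 1.21x1 + 0.18x2 + 0.24x3 + 0.23x4 + 0.43x5 s.t.:
  12.4x1 + 8.2x2 + 10.5x3 + 11.6x4 + 10.1x5 ≥ 31.9   (metabolisable energy)
  645x1 + 340x2 + 339x3 + 283x4 + 484x5 ≥ 963   (crude protein)
  24.1x1 + 10.8x2 + 11x3 + 8.5x4 + 47x5 ≥ 96.4   (phosphorus)
  52.3x1 + 10.9x2 + 18.7x3 + 7.4x4 + 24.3x5 ≥ 119.3   (lysine)
  x1, x2, x3, x4, x5 ≥ 0.
The optimal basis is {canola meal, meat-and-bone meal}; fish meal, sunflower meal, DDGS drop out. The phosphorus and lysine requirements are met with equality.
Solving gives x3 = 5.338, x5 = 0.8018.
Objective = 0.24·5.338 + 0.43·0.8018 = 1.6259.

€1.63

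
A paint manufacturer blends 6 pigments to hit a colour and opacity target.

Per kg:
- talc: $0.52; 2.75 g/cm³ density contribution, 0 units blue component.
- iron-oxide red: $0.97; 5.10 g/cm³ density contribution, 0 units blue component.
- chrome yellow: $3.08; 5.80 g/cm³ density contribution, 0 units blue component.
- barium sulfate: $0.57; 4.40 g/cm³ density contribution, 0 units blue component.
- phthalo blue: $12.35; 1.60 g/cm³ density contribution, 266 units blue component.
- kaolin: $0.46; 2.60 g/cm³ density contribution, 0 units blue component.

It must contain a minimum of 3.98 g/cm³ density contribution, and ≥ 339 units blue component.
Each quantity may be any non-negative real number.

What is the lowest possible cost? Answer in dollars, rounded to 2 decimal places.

$15.99

Let x1 = kg of talc, x2 = kg of iron-oxide red, x3 = kg of chrome yellow, x4 = kg of barium sulfate, x5 = kg of phthalo blue, x6 = kg of kaolin.
Minimise 0.52x1 + 0.97x2 + 3.08x3 + 0.57x4 + 12.35x5 + 0.46x6 s.t.:
  2.75x1 + 5.1x2 + 5.8x3 + 4.4x4 + 1.6x5 + 2.6x6 ≥ 3.98   (density contribution)
  266x5 ≥ 339   (blue component)
  x1, x2, x3, x4, x5, x6 ≥ 0.
The minimum-cost mix takes nothing from talc, iron-oxide red, chrome yellow, kaolin — only barium sulfate, phthalo blue. The density contribution and blue component requirements are met with equality.
Optimal quantities: barium sulfate = 0.4411 kg, phthalo blue = 1.274 kg.
Total cost: 0.57·0.4411 + 12.35·1.274 = 15.9853.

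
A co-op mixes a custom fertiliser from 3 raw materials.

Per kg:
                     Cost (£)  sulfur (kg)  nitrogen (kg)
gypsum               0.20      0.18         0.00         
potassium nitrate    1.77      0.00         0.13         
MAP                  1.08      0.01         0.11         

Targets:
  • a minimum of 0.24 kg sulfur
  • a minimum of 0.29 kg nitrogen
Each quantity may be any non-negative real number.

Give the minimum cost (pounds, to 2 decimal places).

Treat it as an LP. Let x1 = kg of gypsum, x2 = kg of potassium nitrate, x3 = kg of MAP.
Minimize 0.2x1 + 1.77x2 + 1.08x3 with:
  0.18x1 + 0.01x3 ≥ 0.24   (sulfur)
  0.13x2 + 0.11x3 ≥ 0.29   (nitrogen)
  x1, x2, x3 ≥ 0.
The cheapest feasible vertex uses only gypsum, MAP; potassium nitrate is not used. Binding constraints: sulfur and nitrogen.
So gypsum = 1.187 kg, MAP = 2.636 kg.
Hence cost = 0.2·1.187 + 1.08·2.636 = £3.0843.

£3.08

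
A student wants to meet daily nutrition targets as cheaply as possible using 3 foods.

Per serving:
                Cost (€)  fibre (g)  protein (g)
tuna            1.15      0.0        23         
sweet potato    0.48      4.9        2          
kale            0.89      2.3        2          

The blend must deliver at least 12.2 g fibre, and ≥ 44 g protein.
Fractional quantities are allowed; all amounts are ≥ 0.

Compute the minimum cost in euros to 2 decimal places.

€3.15

Let x1 = servings of tuna, x2 = servings of sweet potato, x3 = servings of kale.
Minimise 1.15x1 + 0.48x2 + 0.89x3 s.t.:
  4.9x2 + 2.3x3 ≥ 12.2   (fibre)
  23x1 + 2x2 + 2x3 ≥ 44   (protein)
  x1, x2, x3 ≥ 0.
The minimum-cost mix takes nothing from kale — only tuna, sweet potato. Binding constraints: fibre and protein.
Solving gives x1 = 1.697, x2 = 2.49.
Hence cost = 1.15·1.697 + 0.48·2.49 = €3.1468.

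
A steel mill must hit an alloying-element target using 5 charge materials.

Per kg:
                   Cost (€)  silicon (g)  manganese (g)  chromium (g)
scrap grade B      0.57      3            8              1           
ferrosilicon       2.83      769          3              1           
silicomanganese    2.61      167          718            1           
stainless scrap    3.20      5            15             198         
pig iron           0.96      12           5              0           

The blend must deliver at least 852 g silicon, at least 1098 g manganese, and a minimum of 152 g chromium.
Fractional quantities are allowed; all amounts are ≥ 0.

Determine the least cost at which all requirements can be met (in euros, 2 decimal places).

Let x1 = kg of scrap grade B, x2 = kg of ferrosilicon, x3 = kg of silicomanganese, x4 = kg of stainless scrap, x5 = kg of pig iron.
Minimise 0.57x1 + 2.83x2 + 2.61x3 + 3.2x4 + 0.96x5 subject to:
  3x1 + 769x2 + 167x3 + 5x4 + 12x5 ≥ 852   (silicon)
  8x1 + 3x2 + 718x3 + 15x4 + 5x5 ≥ 1098   (manganese)
  1x1 + 1x2 + 1x3 + 198x4 ≥ 152   (chromium)
  x1, x2, x3, x4, x5 ≥ 0.
At the optimum only ferrosilicon, silicomanganese, stainless scrap are positive (scrap grade B, pig iron = 0). Binding constraints: silicon, manganese, chromium.
Solving gives x2 = 0.7751, x3 = 1.51, x4 = 0.7561.
Hence cost = 2.83·0.7751 + 2.61·1.51 + 3.2·0.7561 = €8.5542.

€8.55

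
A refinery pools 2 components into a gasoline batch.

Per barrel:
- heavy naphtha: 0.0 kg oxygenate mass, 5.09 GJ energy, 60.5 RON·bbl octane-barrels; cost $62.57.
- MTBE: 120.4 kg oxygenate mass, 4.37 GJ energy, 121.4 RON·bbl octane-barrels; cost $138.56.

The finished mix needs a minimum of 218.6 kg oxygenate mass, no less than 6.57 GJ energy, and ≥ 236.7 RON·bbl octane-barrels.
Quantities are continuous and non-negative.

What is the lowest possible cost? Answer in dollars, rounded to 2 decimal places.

This is a linear program. Let x1 = barrels of heavy naphtha, x2 = barrels of MTBE.
Minimize 62.57x1 + 138.56x2 with:
  120.4x2 ≥ 218.6   (oxygenate mass)
  5.09x1 + 4.37x2 ≥ 6.57   (energy)
  60.5x1 + 121.4x2 ≥ 236.7   (octane-barrels)
  x1, x2 ≥ 0.
Both inputs are positive at the optimum. There the oxygenate mass and octane-barrels constraints are tight.
Solving gives x1 = 0.26916, x2 = 1.8156.
Objective = 62.57·0.26916 + 138.56·1.8156 = 268.4109.

$268.41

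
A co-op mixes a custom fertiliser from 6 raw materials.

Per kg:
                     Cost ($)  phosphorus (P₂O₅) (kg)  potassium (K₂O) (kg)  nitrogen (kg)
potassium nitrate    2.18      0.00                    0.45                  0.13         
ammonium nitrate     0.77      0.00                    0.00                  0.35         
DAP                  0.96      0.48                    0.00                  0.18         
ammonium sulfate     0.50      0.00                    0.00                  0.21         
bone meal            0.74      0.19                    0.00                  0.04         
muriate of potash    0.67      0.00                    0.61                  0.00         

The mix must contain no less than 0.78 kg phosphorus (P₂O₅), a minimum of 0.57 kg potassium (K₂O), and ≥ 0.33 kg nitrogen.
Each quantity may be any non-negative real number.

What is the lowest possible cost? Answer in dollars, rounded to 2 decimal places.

$2.27

Let x1 = kg of potassium nitrate, x2 = kg of ammonium nitrate, x3 = kg of DAP, x4 = kg of ammonium sulfate, x5 = kg of bone meal, x6 = kg of muriate of potash.
Minimize 2.18x1 + 0.77x2 + 0.96x3 + 0.5x4 + 0.74x5 + 0.67x6 with:
  0.48x3 + 0.19x5 ≥ 0.78   (phosphorus (P₂O₅))
  0.45x1 + 0.61x6 ≥ 0.57   (potassium (K₂O))
  0.13x1 + 0.35x2 + 0.18x3 + 0.21x4 + 0.04x5 ≥ 0.33   (nitrogen)
  x1, x2, x3, x4, x5, x6 ≥ 0.
The cheapest feasible vertex uses only ammonium nitrate, DAP, muriate of potash; potassium nitrate, ammonium sulfate, bone meal are not used. The phosphorus (P₂O₅), potassium (K₂O), nitrogen requirements are met with equality.
That vertex is x2 = 0.1071, x3 = 1.625, x6 = 0.9344.
Objective = 0.77·0.1071 + 0.96·1.625 + 0.67·0.9344 = 2.2685.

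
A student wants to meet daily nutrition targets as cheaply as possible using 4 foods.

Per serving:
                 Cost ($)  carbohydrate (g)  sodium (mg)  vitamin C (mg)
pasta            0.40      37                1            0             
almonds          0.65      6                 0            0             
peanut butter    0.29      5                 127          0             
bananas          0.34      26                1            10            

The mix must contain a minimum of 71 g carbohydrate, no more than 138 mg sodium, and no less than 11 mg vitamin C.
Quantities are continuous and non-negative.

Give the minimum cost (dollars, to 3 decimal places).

This is a linear program. Let x1 = servings of pasta, x2 = servings of almonds, x3 = servings of peanut butter, x4 = servings of bananas.
Minimise 0.4x1 + 0.65x2 + 0.29x3 + 0.34x4 s.t.:
  37x1 + 6x2 + 5x3 + 26x4 ≥ 71   (carbohydrate)
  1x1 + 127x3 + 1x4 ≤ 138   (sodium)
  10x4 ≥ 11   (vitamin C)
  x1, x2, x3, x4 ≥ 0.
The optimal basis is {pasta, bananas}; almonds, peanut butter drop out. The carbohydrate and vitamin C requirements are met with equality.
Optimal quantities: pasta = 1.146 servings, bananas = 1.1 servings.
Cost = 0.4·1.146 + 0.34·1.1 = 0.83240.

$0.832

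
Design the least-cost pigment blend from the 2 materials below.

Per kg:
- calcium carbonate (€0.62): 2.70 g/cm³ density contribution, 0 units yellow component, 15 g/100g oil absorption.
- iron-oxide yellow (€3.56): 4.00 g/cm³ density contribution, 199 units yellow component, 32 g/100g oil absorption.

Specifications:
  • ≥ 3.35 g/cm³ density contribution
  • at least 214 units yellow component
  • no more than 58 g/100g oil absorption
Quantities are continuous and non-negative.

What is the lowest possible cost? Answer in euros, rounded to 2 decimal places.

Set it up as a linear program. Let x1 = kg of calcium carbonate, x2 = kg of iron-oxide yellow.
Minimize 0.62x1 + 3.56x2 s.t.:
  2.7x1 + 4x2 ≥ 3.35   (density contribution)
  199x2 ≥ 214   (yellow component)
  15x1 + 32x2 ≤ 58   (oil absorption)
  x1, x2 ≥ 0.
The optimal basis is {iron-oxide yellow}; calcium carbonate drops out. The yellow component requirement is met with equality.
Solving gives x2 = 1.075.
Cost = 3.56·1.075 = 3.8270.

€3.83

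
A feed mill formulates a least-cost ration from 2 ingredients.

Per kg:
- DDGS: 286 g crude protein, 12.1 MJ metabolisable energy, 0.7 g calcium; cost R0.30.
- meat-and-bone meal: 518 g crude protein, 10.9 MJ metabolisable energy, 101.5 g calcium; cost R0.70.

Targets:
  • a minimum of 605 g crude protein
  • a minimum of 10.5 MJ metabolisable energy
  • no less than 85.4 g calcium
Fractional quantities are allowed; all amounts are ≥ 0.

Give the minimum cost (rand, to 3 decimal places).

Let x1 = kg of DDGS, x2 = kg of meat-and-bone meal.
min 0.3x1 + 0.7x2 subject to:
  286x1 + 518x2 ≥ 605   (crude protein)
  12.1x1 + 10.9x2 ≥ 10.5   (metabolisable energy)
  0.7x1 + 101.5x2 ≥ 85.4   (calcium)
  x1, x2 ≥ 0.
Both inputs are positive at the optimum. The crude protein and calcium requirements are met with equality.
So DDGS = 0.599 kg, meat-and-bone meal = 0.8372 kg.
Objective = 0.3·0.599 + 0.7·0.8372 = 0.76574.

R0.766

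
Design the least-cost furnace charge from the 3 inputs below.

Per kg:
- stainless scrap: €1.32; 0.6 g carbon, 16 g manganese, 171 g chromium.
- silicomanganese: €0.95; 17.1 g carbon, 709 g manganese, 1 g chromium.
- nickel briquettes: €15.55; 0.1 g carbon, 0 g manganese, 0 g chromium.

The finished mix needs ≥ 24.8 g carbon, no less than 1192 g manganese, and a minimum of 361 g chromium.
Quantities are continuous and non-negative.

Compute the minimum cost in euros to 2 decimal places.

€4.33

Let x1 = kg of stainless scrap, x2 = kg of silicomanganese, x3 = kg of nickel briquettes.
min 1.32x1 + 0.95x2 + 15.55x3 subject to:
  0.6x1 + 17.1x2 + 0.1x3 ≥ 24.8   (carbon)
  16x1 + 709x2 ≥ 1192   (manganese)
  171x1 + 1x2 ≥ 361   (chromium)
  x1, x2, x3 ≥ 0.
At the optimum only stainless scrap, silicomanganese are positive (nickel briquettes = 0). There the manganese and chromium constraints are tight.
That vertex is x1 = 2.102, x2 = 1.634.
Total cost: 1.32·2.102 + 0.95·1.634 = 4.3269.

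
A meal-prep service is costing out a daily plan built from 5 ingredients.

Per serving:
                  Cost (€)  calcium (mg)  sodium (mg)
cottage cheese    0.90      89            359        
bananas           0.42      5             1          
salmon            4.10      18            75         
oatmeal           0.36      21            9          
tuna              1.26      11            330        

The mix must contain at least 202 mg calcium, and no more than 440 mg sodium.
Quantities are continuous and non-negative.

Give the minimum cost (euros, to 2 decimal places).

This is a linear program. Let x1 = servings of cottage cheese, x2 = servings of bananas, x3 = servings of salmon, x4 = servings of oatmeal, x5 = servings of tuna.
Minimise 0.9x1 + 0.42x2 + 4.1x3 + 0.36x4 + 1.26x5 subject to:
  89x1 + 5x2 + 18x3 + 21x4 + 11x5 ≥ 202   (calcium)
  359x1 + 1x2 + 75x3 + 9x4 + 330x5 ≤ 440   (sodium)
  x1, x2, x3, x4, x5 ≥ 0.
The minimum-cost mix takes nothing from bananas, salmon, tuna — only cottage cheese, oatmeal. There the calcium and sodium constraints are tight.
Optimal quantities: cottage cheese = 1.102 servings, oatmeal = 4.951 servings.
Cost = 0.9·1.102 + 0.36·4.951 = 2.7742.

€2.77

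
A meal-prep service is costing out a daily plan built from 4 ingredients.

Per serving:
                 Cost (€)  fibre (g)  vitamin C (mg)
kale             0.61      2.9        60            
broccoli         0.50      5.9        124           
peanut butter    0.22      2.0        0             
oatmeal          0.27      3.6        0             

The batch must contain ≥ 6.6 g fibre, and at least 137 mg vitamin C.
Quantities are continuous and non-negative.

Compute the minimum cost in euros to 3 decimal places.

Let x1 = servings of kale, x2 = servings of broccoli, x3 = servings of peanut butter, x4 = servings of oatmeal.
min 0.61x1 + 0.5x2 + 0.22x3 + 0.27x4 subject to:
  2.9x1 + 5.9x2 + 2x3 + 3.6x4 ≥ 6.6   (fibre)
  60x1 + 124x2 ≥ 137   (vitamin C)
  x1, x2, x3, x4 ≥ 0.
At the optimum only broccoli, oatmeal are positive (kale, peanut butter = 0). Binding constraints: fibre and vitamin C.
Solving gives x2 = 1.105, x4 = 0.02263.
Objective = 0.5·1.105 + 0.27·0.02263 = 0.55861.

€0.559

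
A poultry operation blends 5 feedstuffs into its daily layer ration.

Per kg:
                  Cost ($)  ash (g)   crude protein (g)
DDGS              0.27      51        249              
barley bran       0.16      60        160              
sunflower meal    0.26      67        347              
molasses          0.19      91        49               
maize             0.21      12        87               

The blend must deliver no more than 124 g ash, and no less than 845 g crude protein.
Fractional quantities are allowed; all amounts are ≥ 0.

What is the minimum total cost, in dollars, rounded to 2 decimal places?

$1.81

Treat it as an LP. Let x1 = kg of DDGS, x2 = kg of barley bran, x3 = kg of sunflower meal, x4 = kg of molasses, x5 = kg of maize.
Minimise 0.27x1 + 0.16x2 + 0.26x3 + 0.19x4 + 0.21x5 s.t.:
  51x1 + 60x2 + 67x3 + 91x4 + 12x5 ≤ 124   (ash)
  249x1 + 160x2 + 347x3 + 49x4 + 87x5 ≥ 845   (crude protein)
  x1, x2, x3, x4, x5 ≥ 0.
The minimum-cost mix takes nothing from DDGS, barley bran, molasses — only sunflower meal, maize. There the ash and crude protein constraints are tight.
Solving gives x3 = 0.3892, x5 = 8.16.
Hence cost = 0.26·0.3892 + 0.21·8.16 = $1.8148.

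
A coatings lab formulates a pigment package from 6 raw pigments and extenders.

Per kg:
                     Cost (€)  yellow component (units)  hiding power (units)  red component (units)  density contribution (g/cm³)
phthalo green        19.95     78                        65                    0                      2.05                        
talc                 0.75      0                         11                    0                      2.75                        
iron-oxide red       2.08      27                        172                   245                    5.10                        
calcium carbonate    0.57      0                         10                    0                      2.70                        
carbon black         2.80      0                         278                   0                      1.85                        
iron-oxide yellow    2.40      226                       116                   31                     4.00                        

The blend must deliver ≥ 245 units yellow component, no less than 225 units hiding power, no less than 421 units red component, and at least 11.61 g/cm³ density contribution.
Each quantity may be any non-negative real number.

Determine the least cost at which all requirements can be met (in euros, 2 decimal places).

This is a linear program. Let x1 = kg of phthalo green, x2 = kg of talc, x3 = kg of iron-oxide red, x4 = kg of calcium carbonate, x5 = kg of carbon black, x6 = kg of iron-oxide yellow.
min 19.95x1 + 0.75x2 + 2.08x3 + 0.57x4 + 2.8x5 + 2.4x6 s.t.:
  78x1 + 27x3 + 226x6 ≥ 245   (yellow component)
  65x1 + 11x2 + 172x3 + 10x4 + 278x5 + 116x6 ≥ 225   (hiding power)
  245x3 + 31x6 ≥ 421   (red component)
  2.05x1 + 2.75x2 + 5.1x3 + 2.7x4 + 1.85x5 + 4x6 ≥ 11.61   (density contribution)
  x1, x2, x3, x4, x5, x6 ≥ 0.
The cheapest feasible vertex uses only iron-oxide red, iron-oxide yellow; phthalo green, talc, calcium carbonate, carbon black are not used. Binding constraints: yellow component and red component.
So iron-oxide red = 1.605 kg, iron-oxide yellow = 0.8923 kg.
Total cost: 2.08·1.605 + 2.4·0.8923 = 5.4799.

€5.48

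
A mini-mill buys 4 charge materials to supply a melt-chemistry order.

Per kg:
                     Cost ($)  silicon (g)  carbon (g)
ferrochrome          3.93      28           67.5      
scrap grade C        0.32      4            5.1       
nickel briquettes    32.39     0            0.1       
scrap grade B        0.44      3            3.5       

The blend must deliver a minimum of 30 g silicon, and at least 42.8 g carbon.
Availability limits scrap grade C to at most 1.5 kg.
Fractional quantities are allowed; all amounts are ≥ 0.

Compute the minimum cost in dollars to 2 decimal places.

$3.85

Treat it as an LP. Let x1 = kg of ferrochrome, x2 = kg of scrap grade C, x3 = kg of nickel briquettes, x4 = kg of scrap grade B.
Minimize 3.93x1 + 0.32x2 + 32.39x3 + 0.44x4 subject to:
  28x1 + 4x2 + 3x4 ≥ 30   (silicon)
  67.5x1 + 5.1x2 + 0.1x3 + 3.5x4 ≥ 42.8   (carbon)
  x2 ≤ 1.5
  x1, x2, x3, x4 ≥ 0.
The optimal basis is {ferrochrome, scrap grade C}; nickel briquettes, scrap grade B drop out. There the silicon and the scrap grade C cap constraints are tight.
Solving gives x1 = 0.8571, x2 = 1.5.
Hence cost = 3.93·0.8571 + 0.32·1.5 = $3.8484.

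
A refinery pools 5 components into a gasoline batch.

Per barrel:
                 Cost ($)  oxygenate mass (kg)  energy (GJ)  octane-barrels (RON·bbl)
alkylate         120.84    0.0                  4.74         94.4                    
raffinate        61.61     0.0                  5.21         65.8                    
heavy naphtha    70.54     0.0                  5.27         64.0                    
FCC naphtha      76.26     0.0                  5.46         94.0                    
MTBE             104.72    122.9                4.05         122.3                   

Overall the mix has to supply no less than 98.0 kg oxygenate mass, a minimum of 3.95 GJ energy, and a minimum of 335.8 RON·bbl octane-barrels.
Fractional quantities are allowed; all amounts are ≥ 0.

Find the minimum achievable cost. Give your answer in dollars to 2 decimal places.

This is a linear program. Let x1 = barrels of alkylate, x2 = barrels of raffinate, x3 = barrels of heavy naphtha, x4 = barrels of FCC naphtha, x5 = barrels of MTBE.
Minimise 120.84x1 + 61.61x2 + 70.54x3 + 76.26x4 + 104.72x5 subject to:
  122.9x5 ≥ 98   (oxygenate mass)
  4.74x1 + 5.21x2 + 5.27x3 + 5.46x4 + 4.05x5 ≥ 3.95   (energy)
  94.4x1 + 65.8x2 + 64x3 + 94x4 + 122.3x5 ≥ 335.8   (octane-barrels)
  x1, x2, x3, x4, x5 ≥ 0.
The minimum-cost mix takes nothing from alkylate, raffinate, heavy naphtha — only FCC naphtha, MTBE. The oxygenate mass and octane-barrels requirements are met with equality.
Optimal quantities: FCC naphtha = 2.53488 barrels, MTBE = 0.797396 barrels.
Hence cost = 76.26·2.53488 + 104.72·0.797396 = $276.8133.

$276.81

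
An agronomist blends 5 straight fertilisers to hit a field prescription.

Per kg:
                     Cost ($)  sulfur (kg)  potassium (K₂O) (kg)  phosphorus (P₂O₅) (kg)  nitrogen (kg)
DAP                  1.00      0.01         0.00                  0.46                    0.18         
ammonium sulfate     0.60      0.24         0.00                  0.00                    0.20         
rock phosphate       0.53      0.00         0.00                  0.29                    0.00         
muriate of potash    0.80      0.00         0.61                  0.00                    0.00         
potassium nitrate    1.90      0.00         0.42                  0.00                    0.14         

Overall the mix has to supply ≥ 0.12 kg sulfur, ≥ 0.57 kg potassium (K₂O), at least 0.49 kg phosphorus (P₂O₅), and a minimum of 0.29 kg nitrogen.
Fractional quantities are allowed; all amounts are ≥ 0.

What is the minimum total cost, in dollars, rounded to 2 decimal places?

$2.11

This is a linear program. Let x1 = kg of DAP, x2 = kg of ammonium sulfate, x3 = kg of rock phosphate, x4 = kg of muriate of potash, x5 = kg of potassium nitrate.
Minimise 1x1 + 0.6x2 + 0.53x3 + 0.8x4 + 1.9x5 with:
  0.01x1 + 0.24x2 ≥ 0.12   (sulfur)
  0.61x4 + 0.42x5 ≥ 0.57   (potassium (K₂O))
  0.46x1 + 0.29x3 ≥ 0.49   (phosphorus (P₂O₅))
  0.18x1 + 0.2x2 + 0.14x5 ≥ 0.29   (nitrogen)
  x1, x2, x3, x4, x5 ≥ 0.
At the optimum only DAP, ammonium sulfate, muriate of potash are positive (rock phosphate, potassium nitrate = 0). There the potassium (K₂O), phosphorus (P₂O₅), nitrogen constraints are tight.
That vertex is x1 = 1.065, x2 = 0.4913, x4 = 0.9344.
Total cost: 1·1.065 + 0.6·0.4913 + 0.8·0.9344 = 2.1073.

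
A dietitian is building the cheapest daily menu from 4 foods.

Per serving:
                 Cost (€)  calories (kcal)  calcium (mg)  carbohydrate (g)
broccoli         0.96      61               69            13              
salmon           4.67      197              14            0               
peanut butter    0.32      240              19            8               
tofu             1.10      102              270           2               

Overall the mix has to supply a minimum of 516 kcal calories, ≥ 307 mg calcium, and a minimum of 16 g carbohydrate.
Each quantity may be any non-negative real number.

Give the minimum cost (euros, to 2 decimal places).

€1.67

Let x1 = servings of broccoli, x2 = servings of salmon, x3 = servings of peanut butter, x4 = servings of tofu.
min 0.96x1 + 4.67x2 + 0.32x3 + 1.1x4 with:
  61x1 + 197x2 + 240x3 + 102x4 ≥ 516   (calories)
  69x1 + 14x2 + 19x3 + 270x4 ≥ 307   (calcium)
  13x1 + 8x3 + 2x4 ≥ 16   (carbohydrate)
  x1, x2, x3, x4 ≥ 0.
The optimal basis is {peanut butter, tofu}; broccoli, salmon drop out. There the calcium and carbohydrate constraints are tight.
Solving gives x3 = 1.746, x4 = 1.014.
Hence cost = 0.32·1.746 + 1.1·1.014 = €1.6741.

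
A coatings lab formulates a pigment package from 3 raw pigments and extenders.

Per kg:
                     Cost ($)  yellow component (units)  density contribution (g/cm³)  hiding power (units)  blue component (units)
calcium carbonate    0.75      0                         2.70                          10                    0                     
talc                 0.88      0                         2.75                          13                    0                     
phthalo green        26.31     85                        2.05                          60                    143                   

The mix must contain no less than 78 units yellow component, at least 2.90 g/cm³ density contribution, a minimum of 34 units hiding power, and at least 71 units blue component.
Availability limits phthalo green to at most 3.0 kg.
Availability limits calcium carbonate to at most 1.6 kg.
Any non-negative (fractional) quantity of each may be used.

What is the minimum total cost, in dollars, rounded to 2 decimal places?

$24.43

Let x1 = kg of calcium carbonate, x2 = kg of talc, x3 = kg of phthalo green.
Minimise 0.75x1 + 0.88x2 + 26.31x3 with:
  85x3 ≥ 78   (yellow component)
  2.7x1 + 2.75x2 + 2.05x3 ≥ 2.9   (density contribution)
  10x1 + 13x2 + 60x3 ≥ 34   (hiding power)
  143x3 ≥ 71   (blue component)
  x3 ≤ 3
  x1 ≤ 1.6
  x1, x2, x3 ≥ 0.
At the optimum only calcium carbonate, phthalo green are positive (talc = 0). Binding constraints: yellow component and density contribution.
That vertex is x1 = 0.3773, x3 = 0.9176.
Objective = 0.75·0.3773 + 26.31·0.9176 = 24.42503.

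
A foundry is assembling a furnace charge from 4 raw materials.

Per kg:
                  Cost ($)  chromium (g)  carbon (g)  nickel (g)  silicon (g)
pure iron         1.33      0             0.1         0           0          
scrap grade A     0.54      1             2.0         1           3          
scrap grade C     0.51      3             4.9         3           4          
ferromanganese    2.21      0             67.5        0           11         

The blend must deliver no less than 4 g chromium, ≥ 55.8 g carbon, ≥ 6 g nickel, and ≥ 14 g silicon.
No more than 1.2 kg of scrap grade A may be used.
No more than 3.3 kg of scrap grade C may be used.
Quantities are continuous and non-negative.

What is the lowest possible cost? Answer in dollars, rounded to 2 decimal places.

This is a linear program. Let x1 = kg of pure iron, x2 = kg of scrap grade A, x3 = kg of scrap grade C, x4 = kg of ferromanganese.
min 1.33x1 + 0.54x2 + 0.51x3 + 2.21x4 with:
  1x2 + 3x3 ≥ 4   (chromium)
  0.1x1 + 2x2 + 4.9x3 + 67.5x4 ≥ 55.8   (carbon)
  1x2 + 3x3 ≥ 6   (nickel)
  3x2 + 4x3 + 11x4 ≥ 14   (silicon)
  x2 ≤ 1.2
  x3 ≤ 3.3
  x1, x2, x3, x4 ≥ 0.
The cheapest feasible vertex uses only scrap grade C, ferromanganese; pure iron, scrap grade A are not used. The carbon and nickel requirements are met with equality.
So scrap grade C = 2 kg, ferromanganese = 0.6815 kg.
Hence cost = 0.51·2 + 2.21·0.6815 = $2.5261.

$2.53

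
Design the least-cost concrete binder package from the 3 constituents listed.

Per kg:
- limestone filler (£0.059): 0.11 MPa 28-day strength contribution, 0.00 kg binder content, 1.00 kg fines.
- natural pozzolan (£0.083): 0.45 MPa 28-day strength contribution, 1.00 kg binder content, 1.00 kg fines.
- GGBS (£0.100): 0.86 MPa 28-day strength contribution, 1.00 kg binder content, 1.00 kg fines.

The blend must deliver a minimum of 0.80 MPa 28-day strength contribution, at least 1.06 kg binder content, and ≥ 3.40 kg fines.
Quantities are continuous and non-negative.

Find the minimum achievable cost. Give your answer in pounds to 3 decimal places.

£0.229

Let x1 = kg of limestone filler, x2 = kg of natural pozzolan, x3 = kg of GGBS.
min 0.059x1 + 0.083x2 + 0.1x3 with:
  0.11x1 + 0.45x2 + 0.86x3 ≥ 0.8   (28-day strength contribution)
  1x2 + 1x3 ≥ 1.06   (binder content)
  1x1 + 1x2 + 1x3 ≥ 3.4   (fines)
  x1, x2, x3 ≥ 0.
All 3 inputs are positive at the optimum. The 28-day strength contribution, binder content, fines requirements are met with equality.
Solving gives x1 = 2.34, x2 = 0.9, x3 = 0.16.
Total cost: 0.059·2.34 + 0.083·0.9 + 0.1·0.16 = 0.22876.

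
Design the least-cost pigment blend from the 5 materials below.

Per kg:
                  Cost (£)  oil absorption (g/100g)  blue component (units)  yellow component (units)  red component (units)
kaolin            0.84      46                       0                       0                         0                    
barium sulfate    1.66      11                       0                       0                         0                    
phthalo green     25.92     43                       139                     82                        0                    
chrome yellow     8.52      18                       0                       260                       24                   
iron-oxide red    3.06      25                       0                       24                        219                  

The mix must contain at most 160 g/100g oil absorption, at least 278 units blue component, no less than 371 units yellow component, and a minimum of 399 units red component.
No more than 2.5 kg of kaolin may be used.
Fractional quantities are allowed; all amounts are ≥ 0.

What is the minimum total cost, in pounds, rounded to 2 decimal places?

This is a linear program. Let x1 = kg of kaolin, x2 = kg of barium sulfate, x3 = kg of phthalo green, x4 = kg of chrome yellow, x5 = kg of iron-oxide red.
min 0.84x1 + 1.66x2 + 25.92x3 + 8.52x4 + 3.06x5 s.t.:
  46x1 + 11x2 + 43x3 + 18x4 + 25x5 ≤ 160   (oil absorption)
  139x3 ≥ 278   (blue component)
  82x3 + 260x4 + 24x5 ≥ 371   (yellow component)
  24x4 + 219x5 ≥ 399   (red component)
  x1 ≤ 2.5
  x1, x2, x3, x4, x5 ≥ 0.
The cheapest feasible vertex uses only phthalo green, chrome yellow, iron-oxide red; kaolin, barium sulfate are not used. Binding constraints: blue component, yellow component, red component.
So phthalo green = 2 kg, chrome yellow = 0.6344 kg, iron-oxide red = 1.752 kg.
Total cost: 25.92·2 + 8.52·0.6344 + 3.06·1.752 = 62.6062.

£62.61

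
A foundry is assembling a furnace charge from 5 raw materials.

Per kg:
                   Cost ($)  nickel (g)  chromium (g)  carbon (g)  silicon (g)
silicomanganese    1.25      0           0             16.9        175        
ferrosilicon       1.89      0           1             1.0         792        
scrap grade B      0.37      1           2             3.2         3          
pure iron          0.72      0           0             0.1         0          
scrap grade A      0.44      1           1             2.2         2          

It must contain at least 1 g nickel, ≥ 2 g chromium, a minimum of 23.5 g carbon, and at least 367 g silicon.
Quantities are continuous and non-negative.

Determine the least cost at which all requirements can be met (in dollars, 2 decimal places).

Let x1 = kg of silicomanganese, x2 = kg of ferrosilicon, x3 = kg of scrap grade B, x4 = kg of pure iron, x5 = kg of scrap grade A.
Minimize 1.25x1 + 1.89x2 + 0.37x3 + 0.72x4 + 0.44x5 with:
  1x3 + 1x5 ≥ 1   (nickel)
  1x2 + 2x3 + 1x5 ≥ 2   (chromium)
  16.9x1 + 1x2 + 3.2x3 + 0.1x4 + 2.2x5 ≥ 23.5   (carbon)
  175x1 + 792x2 + 3x3 + 2x5 ≥ 367   (silicon)
  x1, x2, x3, x4, x5 ≥ 0.
The optimal basis is {silicomanganese, ferrosilicon, scrap grade B}; pure iron, scrap grade A drop out. There the nickel, carbon, silicon constraints are tight.
Optimal quantities: silicomanganese = 1.19 kg, ferrosilicon = 0.1968 kg, scrap grade B = 1 kg.
Objective = 1.25·1.19 + 1.89·0.1968 + 0.37·1 = 2.2295.

$2.23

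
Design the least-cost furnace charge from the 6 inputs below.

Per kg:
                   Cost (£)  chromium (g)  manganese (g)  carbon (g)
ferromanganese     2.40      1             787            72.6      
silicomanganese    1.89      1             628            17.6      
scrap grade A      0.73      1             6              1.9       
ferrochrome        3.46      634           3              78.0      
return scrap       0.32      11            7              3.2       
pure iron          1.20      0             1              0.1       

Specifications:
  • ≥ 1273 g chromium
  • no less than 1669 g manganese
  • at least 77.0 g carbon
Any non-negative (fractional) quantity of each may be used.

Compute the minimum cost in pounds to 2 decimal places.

Let x1 = kg of ferromanganese, x2 = kg of silicomanganese, x3 = kg of scrap grade A, x4 = kg of ferrochrome, x5 = kg of return scrap, x6 = kg of pure iron.
min 2.4x1 + 1.89x2 + 0.73x3 + 3.46x4 + 0.32x5 + 1.2x6 s.t.:
  1x1 + 1x2 + 1x3 + 634x4 + 11x5 ≥ 1273   (chromium)
  787x1 + 628x2 + 6x3 + 3x4 + 7x5 + 1x6 ≥ 1669   (manganese)
  72.6x1 + 17.6x2 + 1.9x3 + 78x4 + 3.2x5 + 0.1x6 ≥ 77   (carbon)
  x1, x2, x3, x4, x5, x6 ≥ 0.
The minimum-cost mix takes nothing from ferromanganese, scrap grade A, return scrap, pure iron — only silicomanganese, ferrochrome. The chromium and manganese requirements are met with equality.
That vertex is x2 = 2.648, x4 = 2.004.
Objective = 1.89·2.648 + 3.46·2.004 = 11.9386.

£11.94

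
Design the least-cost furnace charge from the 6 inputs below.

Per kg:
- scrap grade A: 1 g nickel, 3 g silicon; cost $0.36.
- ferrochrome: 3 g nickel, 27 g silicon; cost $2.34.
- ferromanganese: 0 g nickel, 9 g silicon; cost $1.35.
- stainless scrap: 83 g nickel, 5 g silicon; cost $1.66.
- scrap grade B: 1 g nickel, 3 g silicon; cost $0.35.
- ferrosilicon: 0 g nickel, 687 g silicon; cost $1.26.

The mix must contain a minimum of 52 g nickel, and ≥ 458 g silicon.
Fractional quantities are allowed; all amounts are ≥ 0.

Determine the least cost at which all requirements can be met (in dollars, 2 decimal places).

$1.87

Let x1 = kg of scrap grade A, x2 = kg of ferrochrome, x3 = kg of ferromanganese, x4 = kg of stainless scrap, x5 = kg of scrap grade B, x6 = kg of ferrosilicon.
Minimize 0.36x1 + 2.34x2 + 1.35x3 + 1.66x4 + 0.35x5 + 1.26x6 with:
  1x1 + 3x2 + 83x4 + 1x5 ≥ 52   (nickel)
  3x1 + 27x2 + 9x3 + 5x4 + 3x5 + 687x6 ≥ 458   (silicon)
  x1, x2, x3, x4, x5, x6 ≥ 0.
The optimal basis is {stainless scrap, ferrosilicon}; scrap grade A, ferrochrome, ferromanganese, scrap grade B drop out. Binding constraints: nickel and silicon.
That vertex is x4 = 0.6265, x6 = 0.6621.
Hence cost = 1.66·0.6265 + 1.26·0.6621 = $1.8742.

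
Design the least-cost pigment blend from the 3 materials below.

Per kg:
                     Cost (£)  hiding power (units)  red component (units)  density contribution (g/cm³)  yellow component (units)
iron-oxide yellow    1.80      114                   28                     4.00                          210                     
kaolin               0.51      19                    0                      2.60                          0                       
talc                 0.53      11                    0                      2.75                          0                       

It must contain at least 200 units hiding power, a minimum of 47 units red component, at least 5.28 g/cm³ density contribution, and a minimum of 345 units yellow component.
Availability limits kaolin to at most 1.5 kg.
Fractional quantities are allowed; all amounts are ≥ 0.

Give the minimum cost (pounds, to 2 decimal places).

£3.16

Treat it as an LP. Let x1 = kg of iron-oxide yellow, x2 = kg of kaolin, x3 = kg of talc.
Minimise 1.8x1 + 0.51x2 + 0.53x3 s.t.:
  114x1 + 19x2 + 11x3 ≥ 200   (hiding power)
  28x1 ≥ 47   (red component)
  4x1 + 2.6x2 + 2.75x3 ≥ 5.28   (density contribution)
  210x1 ≥ 345   (yellow component)
  x2 ≤ 1.5
  x1, x2, x3 ≥ 0.
The optimal basis is {iron-oxide yellow}; kaolin, talc drop out. Binding constraint: hiding power.
So iron-oxide yellow = 1.754 kg.
Cost = 1.8·1.754 = 3.1572.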